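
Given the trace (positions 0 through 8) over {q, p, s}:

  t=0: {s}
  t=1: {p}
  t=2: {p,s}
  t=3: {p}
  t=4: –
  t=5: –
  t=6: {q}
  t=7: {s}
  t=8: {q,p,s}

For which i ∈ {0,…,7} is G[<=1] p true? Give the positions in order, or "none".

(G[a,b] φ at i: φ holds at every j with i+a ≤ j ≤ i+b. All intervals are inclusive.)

Evaluate at each i in [0,7]:
  i=0: ✗ (fails at j=0)
  i=1: ✓ (all of [1,2])
  i=2: ✓ (all of [2,3])
  i=3: ✗ (fails at j=4)
  i=4: ✗ (fails at j=4)
  i=5: ✗ (fails at j=5)
  i=6: ✗ (fails at j=6)
  i=7: ✗ (fails at j=7)

1, 2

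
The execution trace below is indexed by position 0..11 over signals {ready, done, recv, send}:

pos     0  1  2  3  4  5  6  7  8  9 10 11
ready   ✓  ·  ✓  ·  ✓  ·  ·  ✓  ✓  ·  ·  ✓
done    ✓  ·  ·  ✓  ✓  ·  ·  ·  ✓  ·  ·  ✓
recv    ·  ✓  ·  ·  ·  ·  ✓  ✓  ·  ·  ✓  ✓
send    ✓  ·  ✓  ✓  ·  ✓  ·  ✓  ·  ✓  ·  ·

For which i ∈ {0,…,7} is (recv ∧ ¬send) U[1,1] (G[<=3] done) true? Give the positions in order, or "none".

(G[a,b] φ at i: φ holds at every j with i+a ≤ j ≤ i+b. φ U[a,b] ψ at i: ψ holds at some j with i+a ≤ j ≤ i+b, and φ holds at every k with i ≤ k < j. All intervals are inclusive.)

none

Evaluate at each i in [0,7]:
  i=0: ✗ (no rhs in [1,1])
  i=1: ✗ (no rhs in [2,2])
  i=2: ✗ (no rhs in [3,3])
  i=3: ✗ (no rhs in [4,4])
  i=4: ✗ (no rhs in [5,5])
  i=5: ✗ (no rhs in [6,6])
  i=6: ✗ (no rhs in [7,7])
  i=7: ✗ (no rhs in [8,8])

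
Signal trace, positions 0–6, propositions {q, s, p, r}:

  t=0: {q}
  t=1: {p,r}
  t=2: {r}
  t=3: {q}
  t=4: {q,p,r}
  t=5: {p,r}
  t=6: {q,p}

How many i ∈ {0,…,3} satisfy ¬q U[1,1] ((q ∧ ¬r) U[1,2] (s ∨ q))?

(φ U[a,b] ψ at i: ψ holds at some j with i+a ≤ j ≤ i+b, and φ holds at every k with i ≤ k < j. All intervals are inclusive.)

1

Evaluate at each i in [0,3]:
  i=0: ✗ (no rhs in [1,1])
  i=1: ✗ (no rhs in [2,2])
  i=2: ✓ (rhs at j=3; lhs holds on [2,2])
  i=3: ✗ (no rhs in [4,4])
Positions where it holds: {2} → 1.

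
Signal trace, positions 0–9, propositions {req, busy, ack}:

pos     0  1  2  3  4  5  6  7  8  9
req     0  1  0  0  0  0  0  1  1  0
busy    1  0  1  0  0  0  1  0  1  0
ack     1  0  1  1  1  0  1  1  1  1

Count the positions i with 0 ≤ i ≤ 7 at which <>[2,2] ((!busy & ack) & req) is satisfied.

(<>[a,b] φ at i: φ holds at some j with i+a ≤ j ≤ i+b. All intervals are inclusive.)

1

Evaluate at each i in [0,7]:
  i=0: ✗ (none in [2,2])
  i=1: ✗ (none in [3,3])
  i=2: ✗ (none in [4,4])
  i=3: ✗ (none in [5,5])
  i=4: ✗ (none in [6,6])
  i=5: ✓ (witness j=7)
  i=6: ✗ (none in [8,8])
  i=7: ✗ (none in [9,9])
Positions where it holds: {5} → 1.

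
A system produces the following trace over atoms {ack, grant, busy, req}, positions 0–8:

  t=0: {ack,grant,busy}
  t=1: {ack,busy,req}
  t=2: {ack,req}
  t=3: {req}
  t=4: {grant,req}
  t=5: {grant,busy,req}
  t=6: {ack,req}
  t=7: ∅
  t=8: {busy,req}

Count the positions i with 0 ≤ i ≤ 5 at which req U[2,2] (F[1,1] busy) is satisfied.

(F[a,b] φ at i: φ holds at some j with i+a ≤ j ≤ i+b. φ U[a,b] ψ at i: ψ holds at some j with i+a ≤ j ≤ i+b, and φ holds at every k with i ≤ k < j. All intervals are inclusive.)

Evaluate at each i in [0,5]:
  i=0: ✗ (no rhs in [2,2])
  i=1: ✗ (no rhs in [3,3])
  i=2: ✓ (rhs at j=4; lhs holds on [2,3])
  i=3: ✗ (no rhs in [5,5])
  i=4: ✗ (no rhs in [6,6])
  i=5: ✓ (rhs at j=7; lhs holds on [5,6])
Positions where it holds: {2, 5} → 2.

2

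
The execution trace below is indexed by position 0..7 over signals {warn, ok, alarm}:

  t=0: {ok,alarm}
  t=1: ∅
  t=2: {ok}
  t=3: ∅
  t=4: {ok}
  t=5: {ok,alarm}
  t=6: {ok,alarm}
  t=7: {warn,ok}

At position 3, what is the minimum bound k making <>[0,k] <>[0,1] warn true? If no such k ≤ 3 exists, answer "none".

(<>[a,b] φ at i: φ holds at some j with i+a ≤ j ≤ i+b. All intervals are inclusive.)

3

Scan j = 3,4,… for <>[0,1] warn:
  j=3: fails
  j=4: fails
  j=5: fails
  j=6: holds
First hit at j=6, so smallest k = 6-3 = 3.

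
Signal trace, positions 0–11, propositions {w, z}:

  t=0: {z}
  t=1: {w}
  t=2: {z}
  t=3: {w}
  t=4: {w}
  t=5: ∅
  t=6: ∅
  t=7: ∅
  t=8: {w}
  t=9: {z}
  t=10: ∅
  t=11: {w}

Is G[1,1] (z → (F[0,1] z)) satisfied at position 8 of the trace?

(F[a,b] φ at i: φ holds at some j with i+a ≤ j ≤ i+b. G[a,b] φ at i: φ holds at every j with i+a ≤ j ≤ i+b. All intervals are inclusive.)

Check (z → (F[0,1] z)) at every j in [9,9]:
  j=9: antecedent true; consequent holds (witness at 9) → ✓
All positions satisfy it → formula holds.

Holds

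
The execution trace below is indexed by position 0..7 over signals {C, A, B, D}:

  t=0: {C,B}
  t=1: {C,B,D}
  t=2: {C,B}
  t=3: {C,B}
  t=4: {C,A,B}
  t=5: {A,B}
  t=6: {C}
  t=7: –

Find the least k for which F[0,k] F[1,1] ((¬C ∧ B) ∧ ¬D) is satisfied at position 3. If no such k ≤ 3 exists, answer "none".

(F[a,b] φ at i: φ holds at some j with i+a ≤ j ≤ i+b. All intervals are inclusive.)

1

Scan j = 3,4,… for F[1,1] ((¬C ∧ B) ∧ ¬D):
  j=3: fails
  j=4: holds
First hit at j=4, so smallest k = 4-3 = 1.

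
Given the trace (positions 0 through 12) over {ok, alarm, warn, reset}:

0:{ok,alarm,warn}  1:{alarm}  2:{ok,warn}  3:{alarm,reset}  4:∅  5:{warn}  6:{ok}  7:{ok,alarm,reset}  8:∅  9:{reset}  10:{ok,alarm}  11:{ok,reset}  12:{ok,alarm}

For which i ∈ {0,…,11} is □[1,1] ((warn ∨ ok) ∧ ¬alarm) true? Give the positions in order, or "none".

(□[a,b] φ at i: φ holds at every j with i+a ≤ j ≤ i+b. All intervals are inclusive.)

1, 4, 5, 10

Evaluate at each i in [0,11]:
  i=0: ✗ (fails at j=1)
  i=1: ✓ (all of [2,2])
  i=2: ✗ (fails at j=3)
  i=3: ✗ (fails at j=4)
  i=4: ✓ (all of [5,5])
  i=5: ✓ (all of [6,6])
  i=6: ✗ (fails at j=7)
  i=7: ✗ (fails at j=8)
  i=8: ✗ (fails at j=9)
  i=9: ✗ (fails at j=10)
  i=10: ✓ (all of [11,11])
  i=11: ✗ (fails at j=12)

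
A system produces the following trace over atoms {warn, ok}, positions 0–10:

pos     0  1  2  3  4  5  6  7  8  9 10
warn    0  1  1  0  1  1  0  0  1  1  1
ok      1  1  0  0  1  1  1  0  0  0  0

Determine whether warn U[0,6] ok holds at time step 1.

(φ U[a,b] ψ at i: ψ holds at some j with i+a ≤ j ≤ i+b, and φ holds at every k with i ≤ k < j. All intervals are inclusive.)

True

Need some j in [1,7] with ok, and warn at every k in [1,j-1].
  j=1: ok holds; no prefix to check → satisfied.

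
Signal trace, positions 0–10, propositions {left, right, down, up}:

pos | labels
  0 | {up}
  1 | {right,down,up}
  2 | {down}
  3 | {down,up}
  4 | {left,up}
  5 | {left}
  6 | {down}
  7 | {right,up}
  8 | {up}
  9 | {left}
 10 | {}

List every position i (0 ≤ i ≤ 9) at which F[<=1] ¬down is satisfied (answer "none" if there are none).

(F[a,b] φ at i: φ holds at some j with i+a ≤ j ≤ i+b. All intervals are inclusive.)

Evaluate at each i in [0,9]:
  i=0: ✓ (witness j=0)
  i=1: ✗ (none in [1,2])
  i=2: ✗ (none in [2,3])
  i=3: ✓ (witness j=4)
  i=4: ✓ (witness j=4)
  i=5: ✓ (witness j=5)
  i=6: ✓ (witness j=7)
  i=7: ✓ (witness j=7)
  i=8: ✓ (witness j=8)
  i=9: ✓ (witness j=9)

0, 3, 4, 5, 6, 7, 8, 9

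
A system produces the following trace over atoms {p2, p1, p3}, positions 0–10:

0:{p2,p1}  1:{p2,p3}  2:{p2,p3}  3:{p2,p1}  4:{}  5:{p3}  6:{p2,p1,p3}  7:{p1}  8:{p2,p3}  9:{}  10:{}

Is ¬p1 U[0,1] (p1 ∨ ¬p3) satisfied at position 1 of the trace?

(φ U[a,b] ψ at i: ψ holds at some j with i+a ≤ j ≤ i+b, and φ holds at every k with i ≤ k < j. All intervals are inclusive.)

Need some j in [1,2] with (p1 ∨ ¬p3), and ¬p1 at every k in [1,j-1].
  j=1: (p1 ∨ ¬p3) false.
  j=2: (p1 ∨ ¬p3) false.
No j in the window works → until fails.

No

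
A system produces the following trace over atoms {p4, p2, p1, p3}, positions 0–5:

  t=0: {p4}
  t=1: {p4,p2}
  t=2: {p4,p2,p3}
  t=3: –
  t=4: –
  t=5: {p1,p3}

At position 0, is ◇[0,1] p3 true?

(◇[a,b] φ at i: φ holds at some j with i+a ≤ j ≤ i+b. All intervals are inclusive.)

Does not hold

Check p3 at each j in [0,1]:
  j=0: false
  j=1: false
No position in the window satisfies it → formula fails.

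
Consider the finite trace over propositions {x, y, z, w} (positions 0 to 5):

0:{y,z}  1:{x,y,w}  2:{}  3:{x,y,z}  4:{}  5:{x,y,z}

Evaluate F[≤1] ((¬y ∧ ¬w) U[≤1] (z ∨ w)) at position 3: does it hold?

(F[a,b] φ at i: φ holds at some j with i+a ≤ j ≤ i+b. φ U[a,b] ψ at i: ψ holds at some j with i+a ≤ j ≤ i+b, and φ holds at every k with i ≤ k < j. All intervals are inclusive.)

Check ((¬y ∧ ¬w) U[≤1] (z ∨ w)) at each j in [3,4]:
  j=3: holds
  j=4: holds
Found at j=3 → formula holds.

True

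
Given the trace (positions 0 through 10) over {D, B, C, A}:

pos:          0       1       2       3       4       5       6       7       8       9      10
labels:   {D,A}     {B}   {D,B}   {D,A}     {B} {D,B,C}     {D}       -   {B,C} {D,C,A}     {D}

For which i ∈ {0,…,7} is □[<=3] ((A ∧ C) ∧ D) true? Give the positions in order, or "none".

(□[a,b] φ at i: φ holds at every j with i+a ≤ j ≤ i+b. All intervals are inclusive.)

none

Evaluate at each i in [0,7]:
  i=0: ✗ (fails at j=0)
  i=1: ✗ (fails at j=1)
  i=2: ✗ (fails at j=2)
  i=3: ✗ (fails at j=3)
  i=4: ✗ (fails at j=4)
  i=5: ✗ (fails at j=5)
  i=6: ✗ (fails at j=6)
  i=7: ✗ (fails at j=7)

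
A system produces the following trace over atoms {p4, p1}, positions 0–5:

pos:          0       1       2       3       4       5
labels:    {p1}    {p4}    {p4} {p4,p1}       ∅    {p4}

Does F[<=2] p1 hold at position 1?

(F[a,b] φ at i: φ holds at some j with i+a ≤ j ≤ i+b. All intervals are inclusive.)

Check p1 at each j in [1,3]:
  j=1: false
  j=2: false
  j=3: true
Found at j=3 → formula holds.

True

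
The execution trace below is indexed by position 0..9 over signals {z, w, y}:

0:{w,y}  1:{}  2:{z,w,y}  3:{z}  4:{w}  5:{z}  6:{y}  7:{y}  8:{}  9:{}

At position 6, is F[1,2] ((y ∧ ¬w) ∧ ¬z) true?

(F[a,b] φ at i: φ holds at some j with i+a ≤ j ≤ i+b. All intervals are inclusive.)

True

Check ((y ∧ ¬w) ∧ ¬z) at each j in [7,8]:
  j=7: true
  j=8: false
Found at j=7 → formula holds.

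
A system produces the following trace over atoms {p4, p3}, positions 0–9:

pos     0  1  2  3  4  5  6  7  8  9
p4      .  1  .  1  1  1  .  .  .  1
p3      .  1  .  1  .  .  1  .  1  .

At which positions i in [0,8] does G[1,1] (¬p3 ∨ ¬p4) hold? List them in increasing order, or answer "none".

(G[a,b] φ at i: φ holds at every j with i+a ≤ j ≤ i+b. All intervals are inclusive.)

1, 3, 4, 5, 6, 7, 8

Evaluate at each i in [0,8]:
  i=0: ✗ (fails at j=1)
  i=1: ✓ (all of [2,2])
  i=2: ✗ (fails at j=3)
  i=3: ✓ (all of [4,4])
  i=4: ✓ (all of [5,5])
  i=5: ✓ (all of [6,6])
  i=6: ✓ (all of [7,7])
  i=7: ✓ (all of [8,8])
  i=8: ✓ (all of [9,9])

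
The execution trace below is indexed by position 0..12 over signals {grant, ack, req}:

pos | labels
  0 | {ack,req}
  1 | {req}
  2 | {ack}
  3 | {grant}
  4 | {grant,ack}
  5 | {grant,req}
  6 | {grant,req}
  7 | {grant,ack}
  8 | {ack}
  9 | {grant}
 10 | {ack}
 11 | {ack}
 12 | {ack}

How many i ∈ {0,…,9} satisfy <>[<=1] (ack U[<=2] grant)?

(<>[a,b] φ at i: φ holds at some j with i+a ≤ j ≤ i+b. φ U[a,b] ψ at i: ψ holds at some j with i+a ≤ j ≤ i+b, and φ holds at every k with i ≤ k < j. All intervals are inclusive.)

Evaluate at each i in [0,9]:
  i=0: ✗ (none in [0,1])
  i=1: ✓ (witness j=2)
  i=2: ✓ (witness j=2)
  i=3: ✓ (witness j=3)
  i=4: ✓ (witness j=4)
  i=5: ✓ (witness j=5)
  i=6: ✓ (witness j=6)
  i=7: ✓ (witness j=7)
  i=8: ✓ (witness j=8)
  i=9: ✓ (witness j=9)
Positions where it holds: {1, 2, 3, 4, 5, 6, 7, 8, 9} → 9.

9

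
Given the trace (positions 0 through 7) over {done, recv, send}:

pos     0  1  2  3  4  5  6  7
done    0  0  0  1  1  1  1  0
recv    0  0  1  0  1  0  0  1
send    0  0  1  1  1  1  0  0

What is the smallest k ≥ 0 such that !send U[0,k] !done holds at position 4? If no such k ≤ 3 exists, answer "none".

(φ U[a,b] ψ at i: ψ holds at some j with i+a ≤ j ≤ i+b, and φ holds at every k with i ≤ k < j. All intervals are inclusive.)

Need earliest j ≥ 4 with !done, and !send at every k in [4,j-1].
  j=4: rhs fails.
  j=5: rhs fails.
  j=6: rhs fails.
  j=7: rhs holds but lhs fails at k=4.
No witness within the range → none.

none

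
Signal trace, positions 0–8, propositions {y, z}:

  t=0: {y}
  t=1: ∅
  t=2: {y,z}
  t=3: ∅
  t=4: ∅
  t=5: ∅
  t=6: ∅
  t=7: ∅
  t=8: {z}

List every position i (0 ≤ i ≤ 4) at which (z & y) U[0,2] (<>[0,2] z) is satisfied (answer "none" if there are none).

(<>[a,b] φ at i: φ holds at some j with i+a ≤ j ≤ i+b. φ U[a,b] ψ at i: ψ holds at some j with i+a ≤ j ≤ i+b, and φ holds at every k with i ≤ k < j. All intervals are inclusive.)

Evaluate at each i in [0,4]:
  i=0: ✓ (rhs at j=0)
  i=1: ✓ (rhs at j=1)
  i=2: ✓ (rhs at j=2)
  i=3: ✗ (no rhs in [3,5])
  i=4: ✗ (lhs fails at k=4 before rhs at j=6)

0, 1, 2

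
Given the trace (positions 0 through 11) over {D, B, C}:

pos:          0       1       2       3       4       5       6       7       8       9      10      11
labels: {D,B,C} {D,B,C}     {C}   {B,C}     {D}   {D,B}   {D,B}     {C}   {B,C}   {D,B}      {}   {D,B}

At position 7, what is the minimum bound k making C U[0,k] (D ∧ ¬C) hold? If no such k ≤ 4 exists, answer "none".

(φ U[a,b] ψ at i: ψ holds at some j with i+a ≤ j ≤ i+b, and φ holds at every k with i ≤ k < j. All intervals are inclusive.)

Need earliest j ≥ 7 with (D ∧ ¬C), and C at every k in [7,j-1].
  j=7: rhs fails.
  j=8: rhs fails.
  j=9: rhs holds; lhs holds on [7,8]. k = 2.

2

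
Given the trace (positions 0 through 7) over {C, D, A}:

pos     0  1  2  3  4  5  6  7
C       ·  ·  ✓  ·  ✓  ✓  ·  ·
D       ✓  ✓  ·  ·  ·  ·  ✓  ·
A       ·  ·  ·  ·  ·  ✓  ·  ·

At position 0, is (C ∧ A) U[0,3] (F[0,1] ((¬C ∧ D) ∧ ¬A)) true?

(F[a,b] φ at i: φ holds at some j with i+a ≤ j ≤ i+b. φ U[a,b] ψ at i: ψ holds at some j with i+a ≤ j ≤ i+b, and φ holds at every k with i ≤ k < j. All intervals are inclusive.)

True

Need some j in [0,3] with F[0,1] ((¬C ∧ D) ∧ ¬A), and (C ∧ A) at every k in [0,j-1].
  j=0: F[0,1] ((¬C ∧ D) ∧ ¬A) holds; no prefix to check → satisfied.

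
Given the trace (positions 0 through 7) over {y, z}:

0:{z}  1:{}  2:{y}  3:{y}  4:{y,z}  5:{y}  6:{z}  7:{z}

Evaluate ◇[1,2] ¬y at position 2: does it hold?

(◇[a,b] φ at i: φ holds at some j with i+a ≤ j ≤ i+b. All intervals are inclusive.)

Check ¬y at each j in [3,4]:
  j=3: false
  j=4: false
No position in the window satisfies it → formula fails.

Does not hold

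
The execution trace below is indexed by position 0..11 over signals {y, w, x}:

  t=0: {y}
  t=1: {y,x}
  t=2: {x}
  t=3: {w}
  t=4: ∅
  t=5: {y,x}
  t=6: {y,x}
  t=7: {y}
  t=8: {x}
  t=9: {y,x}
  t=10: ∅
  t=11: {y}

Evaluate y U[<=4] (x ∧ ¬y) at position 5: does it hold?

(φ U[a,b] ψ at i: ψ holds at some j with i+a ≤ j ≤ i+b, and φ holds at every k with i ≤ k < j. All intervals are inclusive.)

Need some j in [5,9] with (x ∧ ¬y), and y at every k in [5,j-1].
  j=5: (x ∧ ¬y) false.
  j=6: (x ∧ ¬y) false.
  j=7: (x ∧ ¬y) false.
  j=8: (x ∧ ¬y) holds; y holds at every k in [5,7] → satisfied.

Holds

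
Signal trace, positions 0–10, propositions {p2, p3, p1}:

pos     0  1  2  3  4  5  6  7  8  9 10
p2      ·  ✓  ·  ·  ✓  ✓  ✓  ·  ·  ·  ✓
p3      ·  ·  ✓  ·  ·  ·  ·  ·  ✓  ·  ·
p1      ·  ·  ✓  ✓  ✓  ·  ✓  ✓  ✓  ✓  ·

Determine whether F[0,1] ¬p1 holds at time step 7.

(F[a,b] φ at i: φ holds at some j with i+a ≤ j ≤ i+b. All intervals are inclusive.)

Check ¬p1 at each j in [7,8]:
  j=7: false
  j=8: false
No position in the window satisfies it → formula fails.

No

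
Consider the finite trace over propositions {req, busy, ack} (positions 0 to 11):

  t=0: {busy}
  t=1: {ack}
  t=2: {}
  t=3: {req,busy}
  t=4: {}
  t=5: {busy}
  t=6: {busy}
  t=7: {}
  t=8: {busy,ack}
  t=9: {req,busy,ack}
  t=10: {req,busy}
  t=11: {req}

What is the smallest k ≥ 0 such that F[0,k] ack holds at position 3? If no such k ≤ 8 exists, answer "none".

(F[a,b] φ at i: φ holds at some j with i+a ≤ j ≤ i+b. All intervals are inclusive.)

5

Scan j = 3,4,… for ack:
  j=3: fails
  j=4: fails
  j=5: fails
  j=6: fails
  j=7: fails
  j=8: holds
First hit at j=8, so smallest k = 8-3 = 5.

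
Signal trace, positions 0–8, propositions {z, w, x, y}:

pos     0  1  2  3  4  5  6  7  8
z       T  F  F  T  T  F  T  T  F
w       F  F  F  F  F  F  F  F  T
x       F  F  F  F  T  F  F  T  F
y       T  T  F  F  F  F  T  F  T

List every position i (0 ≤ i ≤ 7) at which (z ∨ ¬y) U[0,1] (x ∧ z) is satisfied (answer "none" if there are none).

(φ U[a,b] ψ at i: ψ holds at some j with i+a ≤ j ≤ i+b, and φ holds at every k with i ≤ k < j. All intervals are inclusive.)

3, 4, 6, 7

Evaluate at each i in [0,7]:
  i=0: ✗ (no rhs in [0,1])
  i=1: ✗ (no rhs in [1,2])
  i=2: ✗ (no rhs in [2,3])
  i=3: ✓ (rhs at j=4; lhs holds on [3,3])
  i=4: ✓ (rhs at j=4)
  i=5: ✗ (no rhs in [5,6])
  i=6: ✓ (rhs at j=7; lhs holds on [6,6])
  i=7: ✓ (rhs at j=7)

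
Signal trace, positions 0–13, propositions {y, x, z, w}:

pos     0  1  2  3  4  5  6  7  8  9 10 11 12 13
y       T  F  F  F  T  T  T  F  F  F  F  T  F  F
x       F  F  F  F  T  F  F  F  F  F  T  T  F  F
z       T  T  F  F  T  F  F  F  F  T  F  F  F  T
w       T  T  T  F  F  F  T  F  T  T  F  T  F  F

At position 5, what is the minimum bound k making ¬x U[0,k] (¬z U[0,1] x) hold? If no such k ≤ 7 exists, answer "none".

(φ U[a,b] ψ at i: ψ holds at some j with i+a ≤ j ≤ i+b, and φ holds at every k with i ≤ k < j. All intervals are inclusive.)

5

Need earliest j ≥ 5 with (¬z U[0,1] x), and ¬x at every k in [5,j-1].
  j=5: rhs fails.
  j=6: rhs fails.
  j=7: rhs fails.
  j=8: rhs fails.
  j=9: rhs fails.
  j=10: rhs holds; lhs holds on [5,9]. k = 5.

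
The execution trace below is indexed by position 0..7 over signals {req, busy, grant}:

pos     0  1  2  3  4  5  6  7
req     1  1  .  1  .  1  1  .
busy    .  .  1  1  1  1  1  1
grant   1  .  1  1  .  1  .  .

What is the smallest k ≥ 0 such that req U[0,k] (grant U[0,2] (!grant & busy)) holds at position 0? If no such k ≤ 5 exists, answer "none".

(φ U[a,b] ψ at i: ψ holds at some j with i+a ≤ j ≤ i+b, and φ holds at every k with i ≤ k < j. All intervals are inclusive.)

Need earliest j ≥ 0 with (grant U[0,2] (!grant & busy)), and req at every k in [0,j-1].
  j=0: rhs fails.
  j=1: rhs fails.
  j=2: rhs holds; lhs holds on [0,1]. k = 2.

2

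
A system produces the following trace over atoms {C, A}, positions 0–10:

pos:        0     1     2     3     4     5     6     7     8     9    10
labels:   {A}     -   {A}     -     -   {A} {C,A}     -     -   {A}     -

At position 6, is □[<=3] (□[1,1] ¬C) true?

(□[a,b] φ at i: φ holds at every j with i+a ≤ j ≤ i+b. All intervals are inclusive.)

Check □[1,1] ¬C at every j in [6,9]:
  j=6: holds on [7,7]
  j=7: holds on [8,8]
  j=8: holds on [9,9]
  j=9: holds on [10,10]
All positions satisfy it → formula holds.

Yes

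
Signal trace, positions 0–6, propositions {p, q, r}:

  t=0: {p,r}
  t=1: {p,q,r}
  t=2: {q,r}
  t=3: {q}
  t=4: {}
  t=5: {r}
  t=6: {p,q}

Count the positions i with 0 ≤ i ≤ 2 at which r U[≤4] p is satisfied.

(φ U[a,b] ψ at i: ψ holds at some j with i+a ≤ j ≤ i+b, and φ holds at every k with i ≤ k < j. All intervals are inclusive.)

2

Evaluate at each i in [0,2]:
  i=0: ✓ (rhs at j=0)
  i=1: ✓ (rhs at j=1)
  i=2: ✗ (lhs fails at k=3 before rhs at j=6)
Positions where it holds: {0, 1} → 2.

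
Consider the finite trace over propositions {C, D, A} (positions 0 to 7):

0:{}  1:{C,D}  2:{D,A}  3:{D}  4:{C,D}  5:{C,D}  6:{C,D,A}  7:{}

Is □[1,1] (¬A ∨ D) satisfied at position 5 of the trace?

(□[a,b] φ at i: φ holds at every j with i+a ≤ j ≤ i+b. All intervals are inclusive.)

Yes

Check (¬A ∨ D) at every j in [6,6]:
  j=6: true
All positions satisfy it → formula holds.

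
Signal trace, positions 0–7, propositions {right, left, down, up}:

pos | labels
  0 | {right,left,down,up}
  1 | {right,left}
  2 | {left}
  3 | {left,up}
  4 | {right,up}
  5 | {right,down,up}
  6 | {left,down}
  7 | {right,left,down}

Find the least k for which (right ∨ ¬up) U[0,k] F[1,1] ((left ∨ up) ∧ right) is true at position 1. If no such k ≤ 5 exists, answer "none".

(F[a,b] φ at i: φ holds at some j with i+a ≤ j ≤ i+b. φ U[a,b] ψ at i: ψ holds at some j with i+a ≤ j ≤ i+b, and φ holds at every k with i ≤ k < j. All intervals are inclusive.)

2

Need earliest j ≥ 1 with F[1,1] ((left ∨ up) ∧ right), and (right ∨ ¬up) at every k in [1,j-1].
  j=1: rhs fails.
  j=2: rhs fails.
  j=3: rhs holds; lhs holds on [1,2]. k = 2.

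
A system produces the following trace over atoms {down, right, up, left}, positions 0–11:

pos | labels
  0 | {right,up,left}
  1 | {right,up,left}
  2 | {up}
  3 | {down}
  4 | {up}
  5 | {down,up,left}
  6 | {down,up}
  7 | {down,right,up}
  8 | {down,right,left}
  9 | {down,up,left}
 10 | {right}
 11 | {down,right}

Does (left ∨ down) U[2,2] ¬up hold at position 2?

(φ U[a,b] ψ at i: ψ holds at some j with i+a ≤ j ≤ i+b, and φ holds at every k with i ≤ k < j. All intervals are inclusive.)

Does not hold

Need some j in [4,4] with ¬up, and (left ∨ down) at every k in [2,j-1].
  j=4: ¬up false.
No j in the window works → until fails.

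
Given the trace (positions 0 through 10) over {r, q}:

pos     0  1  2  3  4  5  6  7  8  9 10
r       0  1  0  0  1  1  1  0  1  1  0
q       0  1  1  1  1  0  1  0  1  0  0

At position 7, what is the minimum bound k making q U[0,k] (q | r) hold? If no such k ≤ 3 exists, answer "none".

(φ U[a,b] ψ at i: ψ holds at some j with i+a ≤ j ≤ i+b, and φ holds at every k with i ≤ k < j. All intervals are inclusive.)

none

Need earliest j ≥ 7 with (q | r), and q at every k in [7,j-1].
  j=7: rhs fails.
  j=8: rhs holds but lhs fails at k=7.
  j=9: rhs holds but lhs fails at k=7.
  j=10: rhs fails.
No witness within the range → none.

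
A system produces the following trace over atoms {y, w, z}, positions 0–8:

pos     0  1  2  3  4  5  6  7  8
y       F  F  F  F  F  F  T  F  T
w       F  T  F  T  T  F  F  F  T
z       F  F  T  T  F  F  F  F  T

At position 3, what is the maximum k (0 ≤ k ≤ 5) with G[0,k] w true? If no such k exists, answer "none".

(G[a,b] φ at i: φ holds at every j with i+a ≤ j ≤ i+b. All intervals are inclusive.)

1

w must hold from j=3 onward; find where it first fails.
  j=3: holds
  j=4: holds
  j=5: fails
Holds on [3,4], so largest k = 1.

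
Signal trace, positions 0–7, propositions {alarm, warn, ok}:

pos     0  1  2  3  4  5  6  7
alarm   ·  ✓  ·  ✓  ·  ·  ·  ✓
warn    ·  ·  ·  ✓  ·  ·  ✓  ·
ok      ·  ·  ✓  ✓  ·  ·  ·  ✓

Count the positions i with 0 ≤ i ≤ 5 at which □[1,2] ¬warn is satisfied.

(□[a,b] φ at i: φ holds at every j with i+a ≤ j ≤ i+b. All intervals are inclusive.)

2

Evaluate at each i in [0,5]:
  i=0: ✓ (all of [1,2])
  i=1: ✗ (fails at j=3)
  i=2: ✗ (fails at j=3)
  i=3: ✓ (all of [4,5])
  i=4: ✗ (fails at j=6)
  i=5: ✗ (fails at j=6)
Positions where it holds: {0, 3} → 2.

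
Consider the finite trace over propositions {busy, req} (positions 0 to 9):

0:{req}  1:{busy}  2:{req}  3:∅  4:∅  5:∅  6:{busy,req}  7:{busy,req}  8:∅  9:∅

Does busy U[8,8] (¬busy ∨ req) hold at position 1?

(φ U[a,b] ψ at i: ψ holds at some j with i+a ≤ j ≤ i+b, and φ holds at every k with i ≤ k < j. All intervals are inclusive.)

False

Need some j in [9,9] with (¬busy ∨ req), and busy at every k in [1,j-1].
  j=9: (¬busy ∨ req) holds, but busy fails at k=2 → not this j.
No j in the window works → until fails.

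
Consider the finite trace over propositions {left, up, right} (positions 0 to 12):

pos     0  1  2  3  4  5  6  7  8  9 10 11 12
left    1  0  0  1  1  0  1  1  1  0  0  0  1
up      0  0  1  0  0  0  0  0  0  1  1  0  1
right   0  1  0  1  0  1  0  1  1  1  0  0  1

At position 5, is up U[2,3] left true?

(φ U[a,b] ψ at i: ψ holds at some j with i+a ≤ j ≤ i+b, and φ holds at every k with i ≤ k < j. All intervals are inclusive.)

False

Need some j in [7,8] with left, and up at every k in [5,j-1].
  j=7: left holds, but up fails at k=5 → not this j.
  j=8: left holds, but up fails at k=5 → not this j.
No j in the window works → until fails.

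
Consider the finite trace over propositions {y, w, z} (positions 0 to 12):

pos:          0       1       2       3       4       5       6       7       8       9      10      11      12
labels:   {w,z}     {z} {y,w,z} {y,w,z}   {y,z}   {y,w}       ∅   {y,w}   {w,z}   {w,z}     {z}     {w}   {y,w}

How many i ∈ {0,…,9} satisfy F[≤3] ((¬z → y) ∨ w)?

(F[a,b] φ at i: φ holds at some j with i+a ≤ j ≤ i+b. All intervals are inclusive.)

Evaluate at each i in [0,9]:
  i=0: ✓ (witness j=0)
  i=1: ✓ (witness j=1)
  i=2: ✓ (witness j=2)
  i=3: ✓ (witness j=3)
  i=4: ✓ (witness j=4)
  i=5: ✓ (witness j=5)
  i=6: ✓ (witness j=7)
  i=7: ✓ (witness j=7)
  i=8: ✓ (witness j=8)
  i=9: ✓ (witness j=9)
Positions where it holds: {0, 1, 2, 3, 4, 5, 6, 7, 8, 9} → 10.

10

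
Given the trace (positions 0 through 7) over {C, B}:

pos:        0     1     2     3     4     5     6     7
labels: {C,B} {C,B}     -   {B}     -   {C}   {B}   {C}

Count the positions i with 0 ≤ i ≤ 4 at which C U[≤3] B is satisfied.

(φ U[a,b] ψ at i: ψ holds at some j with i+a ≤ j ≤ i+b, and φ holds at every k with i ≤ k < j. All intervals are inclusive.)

3

Evaluate at each i in [0,4]:
  i=0: ✓ (rhs at j=0)
  i=1: ✓ (rhs at j=1)
  i=2: ✗ (lhs fails at k=2 before rhs at j=3)
  i=3: ✓ (rhs at j=3)
  i=4: ✗ (lhs fails at k=4 before rhs at j=6)
Positions where it holds: {0, 1, 3} → 3.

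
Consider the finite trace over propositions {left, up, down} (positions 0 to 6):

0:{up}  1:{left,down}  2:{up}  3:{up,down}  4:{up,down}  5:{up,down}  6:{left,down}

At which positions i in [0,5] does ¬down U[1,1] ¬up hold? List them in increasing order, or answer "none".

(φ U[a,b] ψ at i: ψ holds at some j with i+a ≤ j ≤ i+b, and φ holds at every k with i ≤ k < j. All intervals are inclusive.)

0

Evaluate at each i in [0,5]:
  i=0: ✓ (rhs at j=1; lhs holds on [0,0])
  i=1: ✗ (no rhs in [2,2])
  i=2: ✗ (no rhs in [3,3])
  i=3: ✗ (no rhs in [4,4])
  i=4: ✗ (no rhs in [5,5])
  i=5: ✗ (lhs fails at k=5 before rhs at j=6)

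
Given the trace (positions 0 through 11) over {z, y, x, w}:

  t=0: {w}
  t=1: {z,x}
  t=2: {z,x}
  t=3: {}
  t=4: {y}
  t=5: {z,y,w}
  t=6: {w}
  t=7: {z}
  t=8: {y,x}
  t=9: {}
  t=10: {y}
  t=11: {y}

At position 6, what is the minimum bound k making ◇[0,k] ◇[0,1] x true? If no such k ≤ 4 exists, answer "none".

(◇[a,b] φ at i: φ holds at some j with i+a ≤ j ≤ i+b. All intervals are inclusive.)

1

Scan j = 6,7,… for ◇[0,1] x:
  j=6: fails
  j=7: holds
First hit at j=7, so smallest k = 7-6 = 1.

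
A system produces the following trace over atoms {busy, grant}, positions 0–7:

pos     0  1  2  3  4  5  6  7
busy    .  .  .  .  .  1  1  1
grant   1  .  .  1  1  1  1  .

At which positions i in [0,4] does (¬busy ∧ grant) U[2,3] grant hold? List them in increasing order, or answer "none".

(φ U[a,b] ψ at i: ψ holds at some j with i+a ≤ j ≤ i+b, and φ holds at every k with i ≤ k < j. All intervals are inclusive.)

Evaluate at each i in [0,4]:
  i=0: ✗ (lhs fails at k=1 before rhs at j=3)
  i=1: ✗ (lhs fails at k=1 before rhs at j=3)
  i=2: ✗ (lhs fails at k=2 before rhs at j=4)
  i=3: ✓ (rhs at j=5; lhs holds on [3,4])
  i=4: ✗ (lhs fails at k=5 before rhs at j=6)

3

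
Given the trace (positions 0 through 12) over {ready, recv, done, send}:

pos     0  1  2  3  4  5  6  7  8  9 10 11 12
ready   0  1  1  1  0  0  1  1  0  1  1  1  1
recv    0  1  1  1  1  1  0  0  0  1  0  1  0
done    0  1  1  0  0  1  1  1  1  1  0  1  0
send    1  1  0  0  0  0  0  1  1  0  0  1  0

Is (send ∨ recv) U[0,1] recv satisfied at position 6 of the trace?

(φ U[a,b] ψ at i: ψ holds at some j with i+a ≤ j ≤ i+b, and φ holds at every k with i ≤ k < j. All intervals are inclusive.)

False

Need some j in [6,7] with recv, and (send ∨ recv) at every k in [6,j-1].
  j=6: recv false.
  j=7: recv false.
No j in the window works → until fails.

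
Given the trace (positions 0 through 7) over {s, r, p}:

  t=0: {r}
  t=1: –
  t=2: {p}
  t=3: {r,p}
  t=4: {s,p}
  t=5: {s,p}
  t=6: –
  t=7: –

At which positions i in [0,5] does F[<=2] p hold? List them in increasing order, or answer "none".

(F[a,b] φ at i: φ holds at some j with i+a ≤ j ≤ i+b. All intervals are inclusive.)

0, 1, 2, 3, 4, 5

Evaluate at each i in [0,5]:
  i=0: ✓ (witness j=2)
  i=1: ✓ (witness j=2)
  i=2: ✓ (witness j=2)
  i=3: ✓ (witness j=3)
  i=4: ✓ (witness j=4)
  i=5: ✓ (witness j=5)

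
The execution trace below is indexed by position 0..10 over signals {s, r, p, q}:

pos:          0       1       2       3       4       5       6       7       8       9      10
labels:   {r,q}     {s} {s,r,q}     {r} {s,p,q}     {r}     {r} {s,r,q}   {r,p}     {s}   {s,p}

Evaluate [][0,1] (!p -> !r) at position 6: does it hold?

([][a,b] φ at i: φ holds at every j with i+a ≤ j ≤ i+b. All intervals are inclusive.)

Check (!p -> !r) at every j in [6,7]:
  j=6: antecedent true; consequent false → ✗
  j=7: antecedent true; consequent false → ✗
Fails at j=6 → formula fails.

Does not hold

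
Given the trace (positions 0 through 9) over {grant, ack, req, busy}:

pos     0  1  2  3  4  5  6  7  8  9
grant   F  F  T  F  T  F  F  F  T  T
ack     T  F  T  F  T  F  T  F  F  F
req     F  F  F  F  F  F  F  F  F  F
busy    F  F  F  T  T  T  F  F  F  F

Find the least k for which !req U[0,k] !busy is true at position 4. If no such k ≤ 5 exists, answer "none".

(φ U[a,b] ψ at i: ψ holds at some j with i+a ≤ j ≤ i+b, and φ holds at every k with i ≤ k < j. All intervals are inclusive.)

Need earliest j ≥ 4 with !busy, and !req at every k in [4,j-1].
  j=4: rhs fails.
  j=5: rhs fails.
  j=6: rhs holds; lhs holds on [4,5]. k = 2.

2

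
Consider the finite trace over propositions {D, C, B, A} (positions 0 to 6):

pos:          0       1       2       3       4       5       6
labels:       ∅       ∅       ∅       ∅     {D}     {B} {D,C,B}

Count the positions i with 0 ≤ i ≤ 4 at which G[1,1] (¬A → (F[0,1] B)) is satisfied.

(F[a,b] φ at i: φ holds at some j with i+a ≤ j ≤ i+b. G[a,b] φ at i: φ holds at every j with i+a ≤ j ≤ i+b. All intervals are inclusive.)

2

Evaluate at each i in [0,4]:
  i=0: ✗ (fails at j=1)
  i=1: ✗ (fails at j=2)
  i=2: ✗ (fails at j=3)
  i=3: ✓ (all of [4,4])
  i=4: ✓ (all of [5,5])
Positions where it holds: {3, 4} → 2.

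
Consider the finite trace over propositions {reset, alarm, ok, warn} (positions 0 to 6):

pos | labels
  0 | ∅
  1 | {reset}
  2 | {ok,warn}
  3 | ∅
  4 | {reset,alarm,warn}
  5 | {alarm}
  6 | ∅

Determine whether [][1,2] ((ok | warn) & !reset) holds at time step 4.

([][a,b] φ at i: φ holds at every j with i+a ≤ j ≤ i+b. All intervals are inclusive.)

Does not hold

Check ((ok | warn) & !reset) at every j in [5,6]:
  j=5: false
  j=6: false
Fails at j=5 → formula fails.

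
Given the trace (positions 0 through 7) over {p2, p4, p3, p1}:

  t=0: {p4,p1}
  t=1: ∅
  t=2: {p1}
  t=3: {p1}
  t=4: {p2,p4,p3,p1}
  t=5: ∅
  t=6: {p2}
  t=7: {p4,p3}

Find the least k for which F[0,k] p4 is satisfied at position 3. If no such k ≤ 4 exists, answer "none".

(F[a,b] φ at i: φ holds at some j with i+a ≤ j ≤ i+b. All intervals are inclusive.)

1

Scan j = 3,4,… for p4:
  j=3: fails
  j=4: holds
First hit at j=4, so smallest k = 4-3 = 1.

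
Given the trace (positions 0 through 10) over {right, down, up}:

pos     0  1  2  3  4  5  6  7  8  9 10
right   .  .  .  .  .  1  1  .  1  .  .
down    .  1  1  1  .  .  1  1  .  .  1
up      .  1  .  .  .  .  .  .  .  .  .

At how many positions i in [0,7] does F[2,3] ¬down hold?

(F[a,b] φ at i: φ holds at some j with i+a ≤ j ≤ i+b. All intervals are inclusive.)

6

Evaluate at each i in [0,7]:
  i=0: ✗ (none in [2,3])
  i=1: ✓ (witness j=4)
  i=2: ✓ (witness j=4)
  i=3: ✓ (witness j=5)
  i=4: ✗ (none in [6,7])
  i=5: ✓ (witness j=8)
  i=6: ✓ (witness j=8)
  i=7: ✓ (witness j=9)
Positions where it holds: {1, 2, 3, 5, 6, 7} → 6.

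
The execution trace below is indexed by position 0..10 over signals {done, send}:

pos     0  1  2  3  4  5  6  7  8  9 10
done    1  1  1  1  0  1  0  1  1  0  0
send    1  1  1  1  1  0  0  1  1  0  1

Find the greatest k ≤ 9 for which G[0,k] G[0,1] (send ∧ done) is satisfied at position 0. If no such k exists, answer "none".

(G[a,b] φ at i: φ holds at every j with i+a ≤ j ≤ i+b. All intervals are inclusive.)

2

G[0,1] (send ∧ done) must hold from j=0 onward; find where it first fails.
  j=0: holds
  j=1: holds
  j=2: holds
  j=3: fails
Holds on [0,2], so largest k = 2.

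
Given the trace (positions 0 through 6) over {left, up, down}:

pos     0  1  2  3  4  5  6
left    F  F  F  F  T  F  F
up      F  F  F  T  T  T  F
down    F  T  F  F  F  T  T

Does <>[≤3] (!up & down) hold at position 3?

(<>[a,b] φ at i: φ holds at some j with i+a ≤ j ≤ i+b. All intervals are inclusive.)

Yes

Check (!up & down) at each j in [3,6]:
  j=3: false
  j=4: false
  j=5: false
  j=6: true
Found at j=6 → formula holds.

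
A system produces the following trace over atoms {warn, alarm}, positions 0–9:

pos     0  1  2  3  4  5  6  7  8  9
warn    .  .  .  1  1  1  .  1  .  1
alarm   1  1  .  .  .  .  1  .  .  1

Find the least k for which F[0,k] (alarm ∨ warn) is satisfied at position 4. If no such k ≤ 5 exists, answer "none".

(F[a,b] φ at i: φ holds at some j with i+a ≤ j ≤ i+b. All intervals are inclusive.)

Scan j = 4,5,… for (alarm ∨ warn):
  j=4: holds
First hit at j=4, so smallest k = 4-4 = 0.

0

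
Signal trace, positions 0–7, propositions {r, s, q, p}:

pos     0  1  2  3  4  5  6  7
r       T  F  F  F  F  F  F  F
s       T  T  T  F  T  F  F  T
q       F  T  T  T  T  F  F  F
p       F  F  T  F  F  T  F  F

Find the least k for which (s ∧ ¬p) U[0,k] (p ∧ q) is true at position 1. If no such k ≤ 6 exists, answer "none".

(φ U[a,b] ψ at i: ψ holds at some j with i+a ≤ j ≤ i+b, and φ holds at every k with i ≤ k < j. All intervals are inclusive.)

Need earliest j ≥ 1 with (p ∧ q), and (s ∧ ¬p) at every k in [1,j-1].
  j=1: rhs fails.
  j=2: rhs holds; lhs holds on [1,1]. k = 1.

1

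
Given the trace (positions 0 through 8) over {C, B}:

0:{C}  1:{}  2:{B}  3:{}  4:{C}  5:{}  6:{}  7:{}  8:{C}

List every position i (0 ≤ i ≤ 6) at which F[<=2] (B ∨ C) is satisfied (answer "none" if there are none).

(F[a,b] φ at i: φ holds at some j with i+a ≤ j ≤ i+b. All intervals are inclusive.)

Evaluate at each i in [0,6]:
  i=0: ✓ (witness j=0)
  i=1: ✓ (witness j=2)
  i=2: ✓ (witness j=2)
  i=3: ✓ (witness j=4)
  i=4: ✓ (witness j=4)
  i=5: ✗ (none in [5,7])
  i=6: ✓ (witness j=8)

0, 1, 2, 3, 4, 6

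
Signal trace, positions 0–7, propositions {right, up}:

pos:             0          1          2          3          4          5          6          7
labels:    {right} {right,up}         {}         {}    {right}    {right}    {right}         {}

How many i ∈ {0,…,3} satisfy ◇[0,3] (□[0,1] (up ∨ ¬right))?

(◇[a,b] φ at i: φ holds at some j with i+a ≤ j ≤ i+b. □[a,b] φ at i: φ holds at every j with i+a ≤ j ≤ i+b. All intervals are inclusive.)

Evaluate at each i in [0,3]:
  i=0: ✓ (witness j=1)
  i=1: ✓ (witness j=1)
  i=2: ✓ (witness j=2)
  i=3: ✗ (none in [3,6])
Positions where it holds: {0, 1, 2} → 3.

3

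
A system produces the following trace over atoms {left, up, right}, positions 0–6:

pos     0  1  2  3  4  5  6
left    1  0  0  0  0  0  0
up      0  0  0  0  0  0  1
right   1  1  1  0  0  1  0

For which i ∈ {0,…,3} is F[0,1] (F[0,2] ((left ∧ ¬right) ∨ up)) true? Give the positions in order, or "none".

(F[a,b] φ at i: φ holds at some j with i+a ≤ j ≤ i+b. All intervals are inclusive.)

3

Evaluate at each i in [0,3]:
  i=0: ✗ (none in [0,1])
  i=1: ✗ (none in [1,2])
  i=2: ✗ (none in [2,3])
  i=3: ✓ (witness j=4)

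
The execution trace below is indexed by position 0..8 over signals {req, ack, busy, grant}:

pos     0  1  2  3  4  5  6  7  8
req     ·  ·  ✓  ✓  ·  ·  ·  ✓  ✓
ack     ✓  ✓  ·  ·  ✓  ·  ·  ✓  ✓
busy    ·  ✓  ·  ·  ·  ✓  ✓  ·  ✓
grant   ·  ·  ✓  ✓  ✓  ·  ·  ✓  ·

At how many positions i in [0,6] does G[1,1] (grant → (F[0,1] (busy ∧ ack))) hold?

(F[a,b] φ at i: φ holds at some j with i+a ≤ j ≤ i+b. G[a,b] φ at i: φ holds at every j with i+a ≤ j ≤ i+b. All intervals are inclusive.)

Evaluate at each i in [0,6]:
  i=0: ✓ (all of [1,1])
  i=1: ✗ (fails at j=2)
  i=2: ✗ (fails at j=3)
  i=3: ✗ (fails at j=4)
  i=4: ✓ (all of [5,5])
  i=5: ✓ (all of [6,6])
  i=6: ✓ (all of [7,7])
Positions where it holds: {0, 4, 5, 6} → 4.

4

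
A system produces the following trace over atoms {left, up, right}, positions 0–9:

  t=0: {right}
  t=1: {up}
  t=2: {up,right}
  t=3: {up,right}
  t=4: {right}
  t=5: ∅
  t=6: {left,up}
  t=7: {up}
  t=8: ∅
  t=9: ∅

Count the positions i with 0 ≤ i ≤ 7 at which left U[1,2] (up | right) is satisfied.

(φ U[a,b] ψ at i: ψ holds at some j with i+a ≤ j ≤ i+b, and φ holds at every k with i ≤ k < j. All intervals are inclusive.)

Evaluate at each i in [0,7]:
  i=0: ✗ (lhs fails at k=0 before rhs at j=1)
  i=1: ✗ (lhs fails at k=1 before rhs at j=2)
  i=2: ✗ (lhs fails at k=2 before rhs at j=3)
  i=3: ✗ (lhs fails at k=3 before rhs at j=4)
  i=4: ✗ (lhs fails at k=4 before rhs at j=6)
  i=5: ✗ (lhs fails at k=5 before rhs at j=6)
  i=6: ✓ (rhs at j=7; lhs holds on [6,6])
  i=7: ✗ (no rhs in [8,9])
Positions where it holds: {6} → 1.

1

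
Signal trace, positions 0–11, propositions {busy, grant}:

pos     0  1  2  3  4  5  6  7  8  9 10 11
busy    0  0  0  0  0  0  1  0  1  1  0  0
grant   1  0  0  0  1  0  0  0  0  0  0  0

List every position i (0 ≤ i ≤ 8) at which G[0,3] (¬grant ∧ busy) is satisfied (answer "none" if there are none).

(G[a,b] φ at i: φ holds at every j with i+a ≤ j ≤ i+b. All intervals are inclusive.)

Evaluate at each i in [0,8]:
  i=0: ✗ (fails at j=0)
  i=1: ✗ (fails at j=1)
  i=2: ✗ (fails at j=2)
  i=3: ✗ (fails at j=3)
  i=4: ✗ (fails at j=4)
  i=5: ✗ (fails at j=5)
  i=6: ✗ (fails at j=7)
  i=7: ✗ (fails at j=7)
  i=8: ✗ (fails at j=10)

none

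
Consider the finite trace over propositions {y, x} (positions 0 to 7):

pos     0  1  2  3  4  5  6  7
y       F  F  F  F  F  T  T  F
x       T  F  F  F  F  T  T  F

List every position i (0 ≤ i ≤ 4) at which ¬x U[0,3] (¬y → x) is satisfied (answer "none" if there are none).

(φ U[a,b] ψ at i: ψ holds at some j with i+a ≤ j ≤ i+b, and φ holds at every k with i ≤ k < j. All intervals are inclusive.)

0, 2, 3, 4

Evaluate at each i in [0,4]:
  i=0: ✓ (rhs at j=0)
  i=1: ✗ (no rhs in [1,4])
  i=2: ✓ (rhs at j=5; lhs holds on [2,4])
  i=3: ✓ (rhs at j=5; lhs holds on [3,4])
  i=4: ✓ (rhs at j=5; lhs holds on [4,4])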